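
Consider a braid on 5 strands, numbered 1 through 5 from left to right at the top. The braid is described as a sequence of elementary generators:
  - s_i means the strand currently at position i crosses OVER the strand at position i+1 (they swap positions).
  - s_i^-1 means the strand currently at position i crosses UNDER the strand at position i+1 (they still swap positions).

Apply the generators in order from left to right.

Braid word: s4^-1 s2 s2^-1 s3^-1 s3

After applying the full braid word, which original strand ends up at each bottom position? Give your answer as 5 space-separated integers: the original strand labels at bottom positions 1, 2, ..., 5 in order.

Answer: 1 2 3 5 4

Derivation:
Gen 1 (s4^-1): strand 4 crosses under strand 5. Perm now: [1 2 3 5 4]
Gen 2 (s2): strand 2 crosses over strand 3. Perm now: [1 3 2 5 4]
Gen 3 (s2^-1): strand 3 crosses under strand 2. Perm now: [1 2 3 5 4]
Gen 4 (s3^-1): strand 3 crosses under strand 5. Perm now: [1 2 5 3 4]
Gen 5 (s3): strand 5 crosses over strand 3. Perm now: [1 2 3 5 4]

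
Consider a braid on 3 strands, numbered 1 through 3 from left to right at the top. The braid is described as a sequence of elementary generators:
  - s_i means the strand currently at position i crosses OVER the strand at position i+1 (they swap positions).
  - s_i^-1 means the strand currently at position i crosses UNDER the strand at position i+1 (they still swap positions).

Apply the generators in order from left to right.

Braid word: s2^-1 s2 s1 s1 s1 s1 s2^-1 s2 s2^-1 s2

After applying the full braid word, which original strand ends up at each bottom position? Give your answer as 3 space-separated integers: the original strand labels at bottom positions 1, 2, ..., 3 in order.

Gen 1 (s2^-1): strand 2 crosses under strand 3. Perm now: [1 3 2]
Gen 2 (s2): strand 3 crosses over strand 2. Perm now: [1 2 3]
Gen 3 (s1): strand 1 crosses over strand 2. Perm now: [2 1 3]
Gen 4 (s1): strand 2 crosses over strand 1. Perm now: [1 2 3]
Gen 5 (s1): strand 1 crosses over strand 2. Perm now: [2 1 3]
Gen 6 (s1): strand 2 crosses over strand 1. Perm now: [1 2 3]
Gen 7 (s2^-1): strand 2 crosses under strand 3. Perm now: [1 3 2]
Gen 8 (s2): strand 3 crosses over strand 2. Perm now: [1 2 3]
Gen 9 (s2^-1): strand 2 crosses under strand 3. Perm now: [1 3 2]
Gen 10 (s2): strand 3 crosses over strand 2. Perm now: [1 2 3]

Answer: 1 2 3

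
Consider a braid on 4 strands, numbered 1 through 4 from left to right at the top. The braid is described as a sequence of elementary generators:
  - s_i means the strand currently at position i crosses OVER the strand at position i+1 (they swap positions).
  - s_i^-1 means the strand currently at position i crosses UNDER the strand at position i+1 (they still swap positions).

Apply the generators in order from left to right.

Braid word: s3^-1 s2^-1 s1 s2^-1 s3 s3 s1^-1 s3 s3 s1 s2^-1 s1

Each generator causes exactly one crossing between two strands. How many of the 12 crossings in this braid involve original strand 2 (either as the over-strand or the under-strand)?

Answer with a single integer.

Gen 1: crossing 3x4. Involves strand 2? no. Count so far: 0
Gen 2: crossing 2x4. Involves strand 2? yes. Count so far: 1
Gen 3: crossing 1x4. Involves strand 2? no. Count so far: 1
Gen 4: crossing 1x2. Involves strand 2? yes. Count so far: 2
Gen 5: crossing 1x3. Involves strand 2? no. Count so far: 2
Gen 6: crossing 3x1. Involves strand 2? no. Count so far: 2
Gen 7: crossing 4x2. Involves strand 2? yes. Count so far: 3
Gen 8: crossing 1x3. Involves strand 2? no. Count so far: 3
Gen 9: crossing 3x1. Involves strand 2? no. Count so far: 3
Gen 10: crossing 2x4. Involves strand 2? yes. Count so far: 4
Gen 11: crossing 2x1. Involves strand 2? yes. Count so far: 5
Gen 12: crossing 4x1. Involves strand 2? no. Count so far: 5

Answer: 5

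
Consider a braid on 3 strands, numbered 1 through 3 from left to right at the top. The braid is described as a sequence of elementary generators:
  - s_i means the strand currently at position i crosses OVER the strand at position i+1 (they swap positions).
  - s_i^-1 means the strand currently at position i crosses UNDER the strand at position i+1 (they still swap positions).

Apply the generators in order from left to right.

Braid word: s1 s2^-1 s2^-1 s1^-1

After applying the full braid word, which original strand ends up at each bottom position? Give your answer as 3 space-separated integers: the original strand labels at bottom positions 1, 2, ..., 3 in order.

Answer: 1 2 3

Derivation:
Gen 1 (s1): strand 1 crosses over strand 2. Perm now: [2 1 3]
Gen 2 (s2^-1): strand 1 crosses under strand 3. Perm now: [2 3 1]
Gen 3 (s2^-1): strand 3 crosses under strand 1. Perm now: [2 1 3]
Gen 4 (s1^-1): strand 2 crosses under strand 1. Perm now: [1 2 3]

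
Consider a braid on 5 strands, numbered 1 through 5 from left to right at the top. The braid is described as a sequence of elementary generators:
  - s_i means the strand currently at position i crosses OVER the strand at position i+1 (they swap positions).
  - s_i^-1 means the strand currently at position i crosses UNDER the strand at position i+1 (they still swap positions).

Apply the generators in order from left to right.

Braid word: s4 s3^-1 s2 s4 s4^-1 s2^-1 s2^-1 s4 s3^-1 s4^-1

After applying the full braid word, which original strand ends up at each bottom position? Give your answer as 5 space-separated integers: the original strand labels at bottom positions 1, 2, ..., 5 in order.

Gen 1 (s4): strand 4 crosses over strand 5. Perm now: [1 2 3 5 4]
Gen 2 (s3^-1): strand 3 crosses under strand 5. Perm now: [1 2 5 3 4]
Gen 3 (s2): strand 2 crosses over strand 5. Perm now: [1 5 2 3 4]
Gen 4 (s4): strand 3 crosses over strand 4. Perm now: [1 5 2 4 3]
Gen 5 (s4^-1): strand 4 crosses under strand 3. Perm now: [1 5 2 3 4]
Gen 6 (s2^-1): strand 5 crosses under strand 2. Perm now: [1 2 5 3 4]
Gen 7 (s2^-1): strand 2 crosses under strand 5. Perm now: [1 5 2 3 4]
Gen 8 (s4): strand 3 crosses over strand 4. Perm now: [1 5 2 4 3]
Gen 9 (s3^-1): strand 2 crosses under strand 4. Perm now: [1 5 4 2 3]
Gen 10 (s4^-1): strand 2 crosses under strand 3. Perm now: [1 5 4 3 2]

Answer: 1 5 4 3 2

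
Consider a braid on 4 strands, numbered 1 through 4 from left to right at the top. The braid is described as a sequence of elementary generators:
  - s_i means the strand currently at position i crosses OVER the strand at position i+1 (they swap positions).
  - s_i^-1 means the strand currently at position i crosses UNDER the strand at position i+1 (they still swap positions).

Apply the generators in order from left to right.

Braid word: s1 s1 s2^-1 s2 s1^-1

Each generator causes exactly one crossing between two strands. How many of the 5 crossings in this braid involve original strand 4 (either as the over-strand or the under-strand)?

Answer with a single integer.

Answer: 0

Derivation:
Gen 1: crossing 1x2. Involves strand 4? no. Count so far: 0
Gen 2: crossing 2x1. Involves strand 4? no. Count so far: 0
Gen 3: crossing 2x3. Involves strand 4? no. Count so far: 0
Gen 4: crossing 3x2. Involves strand 4? no. Count so far: 0
Gen 5: crossing 1x2. Involves strand 4? no. Count so far: 0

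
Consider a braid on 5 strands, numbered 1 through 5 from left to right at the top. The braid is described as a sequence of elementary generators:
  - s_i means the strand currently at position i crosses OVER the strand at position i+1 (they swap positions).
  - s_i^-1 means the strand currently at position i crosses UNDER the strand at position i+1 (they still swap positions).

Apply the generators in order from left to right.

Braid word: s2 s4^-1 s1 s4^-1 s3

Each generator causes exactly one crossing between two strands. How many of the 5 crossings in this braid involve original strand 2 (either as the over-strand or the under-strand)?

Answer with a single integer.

Gen 1: crossing 2x3. Involves strand 2? yes. Count so far: 1
Gen 2: crossing 4x5. Involves strand 2? no. Count so far: 1
Gen 3: crossing 1x3. Involves strand 2? no. Count so far: 1
Gen 4: crossing 5x4. Involves strand 2? no. Count so far: 1
Gen 5: crossing 2x4. Involves strand 2? yes. Count so far: 2

Answer: 2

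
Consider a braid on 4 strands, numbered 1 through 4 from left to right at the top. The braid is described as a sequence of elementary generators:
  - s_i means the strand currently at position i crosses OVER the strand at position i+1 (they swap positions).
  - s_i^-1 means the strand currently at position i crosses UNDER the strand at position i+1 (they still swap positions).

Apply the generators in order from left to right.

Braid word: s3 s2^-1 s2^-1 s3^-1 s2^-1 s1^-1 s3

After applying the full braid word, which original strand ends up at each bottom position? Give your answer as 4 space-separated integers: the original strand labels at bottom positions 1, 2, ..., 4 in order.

Answer: 3 1 4 2

Derivation:
Gen 1 (s3): strand 3 crosses over strand 4. Perm now: [1 2 4 3]
Gen 2 (s2^-1): strand 2 crosses under strand 4. Perm now: [1 4 2 3]
Gen 3 (s2^-1): strand 4 crosses under strand 2. Perm now: [1 2 4 3]
Gen 4 (s3^-1): strand 4 crosses under strand 3. Perm now: [1 2 3 4]
Gen 5 (s2^-1): strand 2 crosses under strand 3. Perm now: [1 3 2 4]
Gen 6 (s1^-1): strand 1 crosses under strand 3. Perm now: [3 1 2 4]
Gen 7 (s3): strand 2 crosses over strand 4. Perm now: [3 1 4 2]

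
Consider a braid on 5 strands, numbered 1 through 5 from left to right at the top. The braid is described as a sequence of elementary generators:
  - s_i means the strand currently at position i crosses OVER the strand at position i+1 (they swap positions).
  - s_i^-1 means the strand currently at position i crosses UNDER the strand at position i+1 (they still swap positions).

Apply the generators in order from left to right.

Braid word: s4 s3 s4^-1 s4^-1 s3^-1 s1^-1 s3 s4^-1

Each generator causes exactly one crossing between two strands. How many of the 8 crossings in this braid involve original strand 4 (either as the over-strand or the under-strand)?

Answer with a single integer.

Answer: 4

Derivation:
Gen 1: crossing 4x5. Involves strand 4? yes. Count so far: 1
Gen 2: crossing 3x5. Involves strand 4? no. Count so far: 1
Gen 3: crossing 3x4. Involves strand 4? yes. Count so far: 2
Gen 4: crossing 4x3. Involves strand 4? yes. Count so far: 3
Gen 5: crossing 5x3. Involves strand 4? no. Count so far: 3
Gen 6: crossing 1x2. Involves strand 4? no. Count so far: 3
Gen 7: crossing 3x5. Involves strand 4? no. Count so far: 3
Gen 8: crossing 3x4. Involves strand 4? yes. Count so far: 4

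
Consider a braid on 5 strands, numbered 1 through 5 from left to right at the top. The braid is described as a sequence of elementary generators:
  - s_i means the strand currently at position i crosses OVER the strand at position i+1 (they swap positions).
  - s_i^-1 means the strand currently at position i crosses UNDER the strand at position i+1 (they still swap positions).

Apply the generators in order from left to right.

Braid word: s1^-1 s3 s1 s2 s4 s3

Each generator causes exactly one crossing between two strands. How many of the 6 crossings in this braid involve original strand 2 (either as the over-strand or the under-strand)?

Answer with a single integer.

Answer: 4

Derivation:
Gen 1: crossing 1x2. Involves strand 2? yes. Count so far: 1
Gen 2: crossing 3x4. Involves strand 2? no. Count so far: 1
Gen 3: crossing 2x1. Involves strand 2? yes. Count so far: 2
Gen 4: crossing 2x4. Involves strand 2? yes. Count so far: 3
Gen 5: crossing 3x5. Involves strand 2? no. Count so far: 3
Gen 6: crossing 2x5. Involves strand 2? yes. Count so far: 4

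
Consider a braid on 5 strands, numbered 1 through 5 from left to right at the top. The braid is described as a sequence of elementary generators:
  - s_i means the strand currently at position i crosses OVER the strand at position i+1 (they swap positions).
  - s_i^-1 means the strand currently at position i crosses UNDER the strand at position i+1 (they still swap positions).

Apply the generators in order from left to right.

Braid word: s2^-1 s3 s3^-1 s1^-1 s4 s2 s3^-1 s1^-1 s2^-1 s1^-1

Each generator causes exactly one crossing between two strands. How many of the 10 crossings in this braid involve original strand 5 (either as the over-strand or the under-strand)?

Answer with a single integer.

Gen 1: crossing 2x3. Involves strand 5? no. Count so far: 0
Gen 2: crossing 2x4. Involves strand 5? no. Count so far: 0
Gen 3: crossing 4x2. Involves strand 5? no. Count so far: 0
Gen 4: crossing 1x3. Involves strand 5? no. Count so far: 0
Gen 5: crossing 4x5. Involves strand 5? yes. Count so far: 1
Gen 6: crossing 1x2. Involves strand 5? no. Count so far: 1
Gen 7: crossing 1x5. Involves strand 5? yes. Count so far: 2
Gen 8: crossing 3x2. Involves strand 5? no. Count so far: 2
Gen 9: crossing 3x5. Involves strand 5? yes. Count so far: 3
Gen 10: crossing 2x5. Involves strand 5? yes. Count so far: 4

Answer: 4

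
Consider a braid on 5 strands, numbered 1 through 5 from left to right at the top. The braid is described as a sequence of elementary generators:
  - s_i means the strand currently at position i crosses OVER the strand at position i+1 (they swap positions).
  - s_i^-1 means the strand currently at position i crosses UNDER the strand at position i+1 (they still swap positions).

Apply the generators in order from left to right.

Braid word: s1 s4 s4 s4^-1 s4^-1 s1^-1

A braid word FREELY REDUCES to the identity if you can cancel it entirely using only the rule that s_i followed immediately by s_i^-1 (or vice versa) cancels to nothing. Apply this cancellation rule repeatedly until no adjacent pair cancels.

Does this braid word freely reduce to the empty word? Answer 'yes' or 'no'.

Answer: yes

Derivation:
Gen 1 (s1): push. Stack: [s1]
Gen 2 (s4): push. Stack: [s1 s4]
Gen 3 (s4): push. Stack: [s1 s4 s4]
Gen 4 (s4^-1): cancels prior s4. Stack: [s1 s4]
Gen 5 (s4^-1): cancels prior s4. Stack: [s1]
Gen 6 (s1^-1): cancels prior s1. Stack: []
Reduced word: (empty)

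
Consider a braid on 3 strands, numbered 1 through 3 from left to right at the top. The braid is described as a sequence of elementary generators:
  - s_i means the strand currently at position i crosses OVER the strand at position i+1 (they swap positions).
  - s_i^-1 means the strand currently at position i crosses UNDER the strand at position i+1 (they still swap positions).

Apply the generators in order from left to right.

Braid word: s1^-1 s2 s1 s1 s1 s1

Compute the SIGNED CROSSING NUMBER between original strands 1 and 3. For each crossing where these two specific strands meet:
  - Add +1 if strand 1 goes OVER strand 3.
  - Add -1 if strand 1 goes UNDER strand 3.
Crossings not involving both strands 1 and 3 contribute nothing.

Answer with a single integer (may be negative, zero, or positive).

Answer: 1

Derivation:
Gen 1: crossing 1x2. Both 1&3? no. Sum: 0
Gen 2: 1 over 3. Both 1&3? yes. Contrib: +1. Sum: 1
Gen 3: crossing 2x3. Both 1&3? no. Sum: 1
Gen 4: crossing 3x2. Both 1&3? no. Sum: 1
Gen 5: crossing 2x3. Both 1&3? no. Sum: 1
Gen 6: crossing 3x2. Both 1&3? no. Sum: 1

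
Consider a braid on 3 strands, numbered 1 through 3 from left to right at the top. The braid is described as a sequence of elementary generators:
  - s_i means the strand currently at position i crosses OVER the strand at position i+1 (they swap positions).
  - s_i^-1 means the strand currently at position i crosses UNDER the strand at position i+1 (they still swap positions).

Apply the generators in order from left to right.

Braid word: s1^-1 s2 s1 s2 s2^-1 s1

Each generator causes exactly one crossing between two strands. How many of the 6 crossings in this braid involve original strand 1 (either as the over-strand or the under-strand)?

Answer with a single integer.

Answer: 4

Derivation:
Gen 1: crossing 1x2. Involves strand 1? yes. Count so far: 1
Gen 2: crossing 1x3. Involves strand 1? yes. Count so far: 2
Gen 3: crossing 2x3. Involves strand 1? no. Count so far: 2
Gen 4: crossing 2x1. Involves strand 1? yes. Count so far: 3
Gen 5: crossing 1x2. Involves strand 1? yes. Count so far: 4
Gen 6: crossing 3x2. Involves strand 1? no. Count so far: 4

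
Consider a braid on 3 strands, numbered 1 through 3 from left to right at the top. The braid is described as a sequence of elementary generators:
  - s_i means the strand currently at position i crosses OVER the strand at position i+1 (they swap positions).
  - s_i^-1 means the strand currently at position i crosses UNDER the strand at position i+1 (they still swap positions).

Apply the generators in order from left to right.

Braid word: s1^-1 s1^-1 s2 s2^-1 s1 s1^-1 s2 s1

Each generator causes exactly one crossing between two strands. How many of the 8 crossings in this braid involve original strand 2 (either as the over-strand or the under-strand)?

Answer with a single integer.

Gen 1: crossing 1x2. Involves strand 2? yes. Count so far: 1
Gen 2: crossing 2x1. Involves strand 2? yes. Count so far: 2
Gen 3: crossing 2x3. Involves strand 2? yes. Count so far: 3
Gen 4: crossing 3x2. Involves strand 2? yes. Count so far: 4
Gen 5: crossing 1x2. Involves strand 2? yes. Count so far: 5
Gen 6: crossing 2x1. Involves strand 2? yes. Count so far: 6
Gen 7: crossing 2x3. Involves strand 2? yes. Count so far: 7
Gen 8: crossing 1x3. Involves strand 2? no. Count so far: 7

Answer: 7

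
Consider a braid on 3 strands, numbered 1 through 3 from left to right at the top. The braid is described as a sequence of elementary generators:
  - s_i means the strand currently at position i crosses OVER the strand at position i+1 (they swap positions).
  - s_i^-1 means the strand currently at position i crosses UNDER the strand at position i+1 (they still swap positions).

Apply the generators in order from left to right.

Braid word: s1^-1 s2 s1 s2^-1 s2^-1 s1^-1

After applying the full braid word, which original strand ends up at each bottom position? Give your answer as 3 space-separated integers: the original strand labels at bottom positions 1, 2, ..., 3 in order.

Gen 1 (s1^-1): strand 1 crosses under strand 2. Perm now: [2 1 3]
Gen 2 (s2): strand 1 crosses over strand 3. Perm now: [2 3 1]
Gen 3 (s1): strand 2 crosses over strand 3. Perm now: [3 2 1]
Gen 4 (s2^-1): strand 2 crosses under strand 1. Perm now: [3 1 2]
Gen 5 (s2^-1): strand 1 crosses under strand 2. Perm now: [3 2 1]
Gen 6 (s1^-1): strand 3 crosses under strand 2. Perm now: [2 3 1]

Answer: 2 3 1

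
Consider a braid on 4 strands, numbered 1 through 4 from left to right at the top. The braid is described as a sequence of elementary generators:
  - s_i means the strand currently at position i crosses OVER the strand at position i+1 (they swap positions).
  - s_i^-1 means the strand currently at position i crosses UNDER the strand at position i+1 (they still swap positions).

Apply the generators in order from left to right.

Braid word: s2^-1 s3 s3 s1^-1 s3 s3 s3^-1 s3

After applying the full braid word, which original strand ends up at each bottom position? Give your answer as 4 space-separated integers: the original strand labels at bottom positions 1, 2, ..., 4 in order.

Answer: 3 1 2 4

Derivation:
Gen 1 (s2^-1): strand 2 crosses under strand 3. Perm now: [1 3 2 4]
Gen 2 (s3): strand 2 crosses over strand 4. Perm now: [1 3 4 2]
Gen 3 (s3): strand 4 crosses over strand 2. Perm now: [1 3 2 4]
Gen 4 (s1^-1): strand 1 crosses under strand 3. Perm now: [3 1 2 4]
Gen 5 (s3): strand 2 crosses over strand 4. Perm now: [3 1 4 2]
Gen 6 (s3): strand 4 crosses over strand 2. Perm now: [3 1 2 4]
Gen 7 (s3^-1): strand 2 crosses under strand 4. Perm now: [3 1 4 2]
Gen 8 (s3): strand 4 crosses over strand 2. Perm now: [3 1 2 4]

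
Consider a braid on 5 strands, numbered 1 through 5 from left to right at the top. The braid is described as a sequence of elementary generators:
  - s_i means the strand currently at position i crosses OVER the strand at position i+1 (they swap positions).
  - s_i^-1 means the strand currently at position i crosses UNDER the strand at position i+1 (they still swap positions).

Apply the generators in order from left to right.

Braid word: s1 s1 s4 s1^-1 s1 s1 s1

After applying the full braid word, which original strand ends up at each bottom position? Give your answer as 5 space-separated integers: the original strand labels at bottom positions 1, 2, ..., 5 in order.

Answer: 1 2 3 5 4

Derivation:
Gen 1 (s1): strand 1 crosses over strand 2. Perm now: [2 1 3 4 5]
Gen 2 (s1): strand 2 crosses over strand 1. Perm now: [1 2 3 4 5]
Gen 3 (s4): strand 4 crosses over strand 5. Perm now: [1 2 3 5 4]
Gen 4 (s1^-1): strand 1 crosses under strand 2. Perm now: [2 1 3 5 4]
Gen 5 (s1): strand 2 crosses over strand 1. Perm now: [1 2 3 5 4]
Gen 6 (s1): strand 1 crosses over strand 2. Perm now: [2 1 3 5 4]
Gen 7 (s1): strand 2 crosses over strand 1. Perm now: [1 2 3 5 4]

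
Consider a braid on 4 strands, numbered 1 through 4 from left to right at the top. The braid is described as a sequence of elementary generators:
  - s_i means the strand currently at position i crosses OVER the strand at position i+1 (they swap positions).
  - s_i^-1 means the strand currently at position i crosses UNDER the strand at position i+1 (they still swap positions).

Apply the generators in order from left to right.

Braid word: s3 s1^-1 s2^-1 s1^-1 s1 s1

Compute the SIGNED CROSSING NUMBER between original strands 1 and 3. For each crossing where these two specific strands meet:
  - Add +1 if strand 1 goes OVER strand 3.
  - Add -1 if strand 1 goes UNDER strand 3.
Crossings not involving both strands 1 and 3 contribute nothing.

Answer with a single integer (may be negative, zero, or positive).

Answer: 0

Derivation:
Gen 1: crossing 3x4. Both 1&3? no. Sum: 0
Gen 2: crossing 1x2. Both 1&3? no. Sum: 0
Gen 3: crossing 1x4. Both 1&3? no. Sum: 0
Gen 4: crossing 2x4. Both 1&3? no. Sum: 0
Gen 5: crossing 4x2. Both 1&3? no. Sum: 0
Gen 6: crossing 2x4. Both 1&3? no. Sum: 0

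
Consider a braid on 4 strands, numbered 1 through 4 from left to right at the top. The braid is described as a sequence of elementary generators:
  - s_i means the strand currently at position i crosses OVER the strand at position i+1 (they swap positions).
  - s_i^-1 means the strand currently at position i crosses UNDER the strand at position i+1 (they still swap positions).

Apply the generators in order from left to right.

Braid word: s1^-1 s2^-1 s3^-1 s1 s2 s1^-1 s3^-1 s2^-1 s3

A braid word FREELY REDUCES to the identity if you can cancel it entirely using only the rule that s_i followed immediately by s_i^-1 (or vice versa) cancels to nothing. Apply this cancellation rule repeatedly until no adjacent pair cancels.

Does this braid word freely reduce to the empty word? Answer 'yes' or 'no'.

Gen 1 (s1^-1): push. Stack: [s1^-1]
Gen 2 (s2^-1): push. Stack: [s1^-1 s2^-1]
Gen 3 (s3^-1): push. Stack: [s1^-1 s2^-1 s3^-1]
Gen 4 (s1): push. Stack: [s1^-1 s2^-1 s3^-1 s1]
Gen 5 (s2): push. Stack: [s1^-1 s2^-1 s3^-1 s1 s2]
Gen 6 (s1^-1): push. Stack: [s1^-1 s2^-1 s3^-1 s1 s2 s1^-1]
Gen 7 (s3^-1): push. Stack: [s1^-1 s2^-1 s3^-1 s1 s2 s1^-1 s3^-1]
Gen 8 (s2^-1): push. Stack: [s1^-1 s2^-1 s3^-1 s1 s2 s1^-1 s3^-1 s2^-1]
Gen 9 (s3): push. Stack: [s1^-1 s2^-1 s3^-1 s1 s2 s1^-1 s3^-1 s2^-1 s3]
Reduced word: s1^-1 s2^-1 s3^-1 s1 s2 s1^-1 s3^-1 s2^-1 s3

Answer: no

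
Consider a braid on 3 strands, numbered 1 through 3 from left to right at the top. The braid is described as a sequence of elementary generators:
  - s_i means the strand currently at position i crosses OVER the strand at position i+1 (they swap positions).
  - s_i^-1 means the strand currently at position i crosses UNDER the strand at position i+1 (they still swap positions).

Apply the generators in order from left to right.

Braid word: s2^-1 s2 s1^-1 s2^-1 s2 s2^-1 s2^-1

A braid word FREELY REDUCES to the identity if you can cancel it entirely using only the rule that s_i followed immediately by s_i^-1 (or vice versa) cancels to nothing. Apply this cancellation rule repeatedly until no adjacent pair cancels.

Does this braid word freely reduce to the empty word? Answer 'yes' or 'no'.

Answer: no

Derivation:
Gen 1 (s2^-1): push. Stack: [s2^-1]
Gen 2 (s2): cancels prior s2^-1. Stack: []
Gen 3 (s1^-1): push. Stack: [s1^-1]
Gen 4 (s2^-1): push. Stack: [s1^-1 s2^-1]
Gen 5 (s2): cancels prior s2^-1. Stack: [s1^-1]
Gen 6 (s2^-1): push. Stack: [s1^-1 s2^-1]
Gen 7 (s2^-1): push. Stack: [s1^-1 s2^-1 s2^-1]
Reduced word: s1^-1 s2^-1 s2^-1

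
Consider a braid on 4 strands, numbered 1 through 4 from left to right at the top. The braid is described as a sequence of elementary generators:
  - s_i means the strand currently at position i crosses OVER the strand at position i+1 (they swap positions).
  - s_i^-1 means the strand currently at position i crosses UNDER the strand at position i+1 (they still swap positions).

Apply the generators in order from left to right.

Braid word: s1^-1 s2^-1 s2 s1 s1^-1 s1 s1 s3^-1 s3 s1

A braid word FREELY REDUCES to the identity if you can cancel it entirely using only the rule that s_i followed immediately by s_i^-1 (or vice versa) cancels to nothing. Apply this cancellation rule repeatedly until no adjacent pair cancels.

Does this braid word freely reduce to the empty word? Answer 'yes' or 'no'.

Gen 1 (s1^-1): push. Stack: [s1^-1]
Gen 2 (s2^-1): push. Stack: [s1^-1 s2^-1]
Gen 3 (s2): cancels prior s2^-1. Stack: [s1^-1]
Gen 4 (s1): cancels prior s1^-1. Stack: []
Gen 5 (s1^-1): push. Stack: [s1^-1]
Gen 6 (s1): cancels prior s1^-1. Stack: []
Gen 7 (s1): push. Stack: [s1]
Gen 8 (s3^-1): push. Stack: [s1 s3^-1]
Gen 9 (s3): cancels prior s3^-1. Stack: [s1]
Gen 10 (s1): push. Stack: [s1 s1]
Reduced word: s1 s1

Answer: no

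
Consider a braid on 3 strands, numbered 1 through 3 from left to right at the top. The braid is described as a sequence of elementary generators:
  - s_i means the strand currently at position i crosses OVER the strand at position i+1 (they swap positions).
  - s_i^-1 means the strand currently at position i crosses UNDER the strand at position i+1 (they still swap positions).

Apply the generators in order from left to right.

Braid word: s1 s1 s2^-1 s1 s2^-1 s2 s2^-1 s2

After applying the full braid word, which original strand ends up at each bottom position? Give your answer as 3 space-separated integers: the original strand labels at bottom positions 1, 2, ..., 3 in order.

Answer: 3 1 2

Derivation:
Gen 1 (s1): strand 1 crosses over strand 2. Perm now: [2 1 3]
Gen 2 (s1): strand 2 crosses over strand 1. Perm now: [1 2 3]
Gen 3 (s2^-1): strand 2 crosses under strand 3. Perm now: [1 3 2]
Gen 4 (s1): strand 1 crosses over strand 3. Perm now: [3 1 2]
Gen 5 (s2^-1): strand 1 crosses under strand 2. Perm now: [3 2 1]
Gen 6 (s2): strand 2 crosses over strand 1. Perm now: [3 1 2]
Gen 7 (s2^-1): strand 1 crosses under strand 2. Perm now: [3 2 1]
Gen 8 (s2): strand 2 crosses over strand 1. Perm now: [3 1 2]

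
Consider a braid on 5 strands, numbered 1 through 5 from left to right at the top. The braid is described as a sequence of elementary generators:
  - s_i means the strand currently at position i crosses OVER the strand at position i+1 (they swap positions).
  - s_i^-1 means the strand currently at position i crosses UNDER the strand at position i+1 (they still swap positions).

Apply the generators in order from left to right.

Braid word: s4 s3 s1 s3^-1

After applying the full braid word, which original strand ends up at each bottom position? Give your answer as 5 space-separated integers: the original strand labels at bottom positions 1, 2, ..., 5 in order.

Answer: 2 1 3 5 4

Derivation:
Gen 1 (s4): strand 4 crosses over strand 5. Perm now: [1 2 3 5 4]
Gen 2 (s3): strand 3 crosses over strand 5. Perm now: [1 2 5 3 4]
Gen 3 (s1): strand 1 crosses over strand 2. Perm now: [2 1 5 3 4]
Gen 4 (s3^-1): strand 5 crosses under strand 3. Perm now: [2 1 3 5 4]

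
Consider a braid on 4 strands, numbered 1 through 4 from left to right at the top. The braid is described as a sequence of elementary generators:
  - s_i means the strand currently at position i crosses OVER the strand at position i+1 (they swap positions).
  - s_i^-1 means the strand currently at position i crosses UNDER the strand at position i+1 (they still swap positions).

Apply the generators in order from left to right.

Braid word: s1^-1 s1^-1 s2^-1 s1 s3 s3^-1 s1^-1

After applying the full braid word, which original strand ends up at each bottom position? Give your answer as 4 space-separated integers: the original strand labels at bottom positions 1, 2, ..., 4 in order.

Gen 1 (s1^-1): strand 1 crosses under strand 2. Perm now: [2 1 3 4]
Gen 2 (s1^-1): strand 2 crosses under strand 1. Perm now: [1 2 3 4]
Gen 3 (s2^-1): strand 2 crosses under strand 3. Perm now: [1 3 2 4]
Gen 4 (s1): strand 1 crosses over strand 3. Perm now: [3 1 2 4]
Gen 5 (s3): strand 2 crosses over strand 4. Perm now: [3 1 4 2]
Gen 6 (s3^-1): strand 4 crosses under strand 2. Perm now: [3 1 2 4]
Gen 7 (s1^-1): strand 3 crosses under strand 1. Perm now: [1 3 2 4]

Answer: 1 3 2 4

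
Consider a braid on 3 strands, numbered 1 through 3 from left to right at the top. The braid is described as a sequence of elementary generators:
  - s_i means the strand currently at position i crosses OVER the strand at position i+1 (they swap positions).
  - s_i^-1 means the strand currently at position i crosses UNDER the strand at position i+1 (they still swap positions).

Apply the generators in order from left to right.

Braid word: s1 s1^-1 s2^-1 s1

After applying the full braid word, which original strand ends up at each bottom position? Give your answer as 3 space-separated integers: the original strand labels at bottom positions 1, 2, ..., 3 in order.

Answer: 3 1 2

Derivation:
Gen 1 (s1): strand 1 crosses over strand 2. Perm now: [2 1 3]
Gen 2 (s1^-1): strand 2 crosses under strand 1. Perm now: [1 2 3]
Gen 3 (s2^-1): strand 2 crosses under strand 3. Perm now: [1 3 2]
Gen 4 (s1): strand 1 crosses over strand 3. Perm now: [3 1 2]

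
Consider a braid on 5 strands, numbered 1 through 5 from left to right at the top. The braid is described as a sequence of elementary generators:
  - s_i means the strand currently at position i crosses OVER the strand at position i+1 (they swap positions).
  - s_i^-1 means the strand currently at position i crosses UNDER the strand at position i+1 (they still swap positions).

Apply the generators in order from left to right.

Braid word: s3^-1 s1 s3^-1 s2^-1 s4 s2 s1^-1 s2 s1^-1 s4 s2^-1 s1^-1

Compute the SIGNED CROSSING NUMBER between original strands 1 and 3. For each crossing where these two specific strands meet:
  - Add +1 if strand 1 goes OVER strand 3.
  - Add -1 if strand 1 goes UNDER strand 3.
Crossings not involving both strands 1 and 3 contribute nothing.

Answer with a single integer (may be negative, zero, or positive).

Answer: -3

Derivation:
Gen 1: crossing 3x4. Both 1&3? no. Sum: 0
Gen 2: crossing 1x2. Both 1&3? no. Sum: 0
Gen 3: crossing 4x3. Both 1&3? no. Sum: 0
Gen 4: 1 under 3. Both 1&3? yes. Contrib: -1. Sum: -1
Gen 5: crossing 4x5. Both 1&3? no. Sum: -1
Gen 6: 3 over 1. Both 1&3? yes. Contrib: -1. Sum: -2
Gen 7: crossing 2x1. Both 1&3? no. Sum: -2
Gen 8: crossing 2x3. Both 1&3? no. Sum: -2
Gen 9: 1 under 3. Both 1&3? yes. Contrib: -1. Sum: -3
Gen 10: crossing 5x4. Both 1&3? no. Sum: -3
Gen 11: crossing 1x2. Both 1&3? no. Sum: -3
Gen 12: crossing 3x2. Both 1&3? no. Sum: -3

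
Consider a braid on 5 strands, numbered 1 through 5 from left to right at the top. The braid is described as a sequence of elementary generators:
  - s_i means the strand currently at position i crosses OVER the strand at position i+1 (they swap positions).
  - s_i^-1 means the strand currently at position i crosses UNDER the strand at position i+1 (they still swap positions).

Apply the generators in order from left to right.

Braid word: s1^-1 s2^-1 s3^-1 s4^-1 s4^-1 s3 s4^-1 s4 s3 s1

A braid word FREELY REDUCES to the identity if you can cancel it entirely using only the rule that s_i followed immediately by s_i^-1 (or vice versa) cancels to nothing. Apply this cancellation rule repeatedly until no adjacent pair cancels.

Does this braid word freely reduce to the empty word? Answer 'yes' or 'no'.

Gen 1 (s1^-1): push. Stack: [s1^-1]
Gen 2 (s2^-1): push. Stack: [s1^-1 s2^-1]
Gen 3 (s3^-1): push. Stack: [s1^-1 s2^-1 s3^-1]
Gen 4 (s4^-1): push. Stack: [s1^-1 s2^-1 s3^-1 s4^-1]
Gen 5 (s4^-1): push. Stack: [s1^-1 s2^-1 s3^-1 s4^-1 s4^-1]
Gen 6 (s3): push. Stack: [s1^-1 s2^-1 s3^-1 s4^-1 s4^-1 s3]
Gen 7 (s4^-1): push. Stack: [s1^-1 s2^-1 s3^-1 s4^-1 s4^-1 s3 s4^-1]
Gen 8 (s4): cancels prior s4^-1. Stack: [s1^-1 s2^-1 s3^-1 s4^-1 s4^-1 s3]
Gen 9 (s3): push. Stack: [s1^-1 s2^-1 s3^-1 s4^-1 s4^-1 s3 s3]
Gen 10 (s1): push. Stack: [s1^-1 s2^-1 s3^-1 s4^-1 s4^-1 s3 s3 s1]
Reduced word: s1^-1 s2^-1 s3^-1 s4^-1 s4^-1 s3 s3 s1

Answer: no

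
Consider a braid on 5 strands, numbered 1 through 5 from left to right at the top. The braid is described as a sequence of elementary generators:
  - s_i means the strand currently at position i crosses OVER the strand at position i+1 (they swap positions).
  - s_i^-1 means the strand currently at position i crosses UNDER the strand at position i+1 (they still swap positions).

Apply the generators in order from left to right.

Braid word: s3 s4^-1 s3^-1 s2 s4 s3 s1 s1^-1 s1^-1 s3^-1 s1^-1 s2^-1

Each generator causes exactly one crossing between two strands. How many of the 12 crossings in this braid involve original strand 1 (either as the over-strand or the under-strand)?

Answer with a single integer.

Gen 1: crossing 3x4. Involves strand 1? no. Count so far: 0
Gen 2: crossing 3x5. Involves strand 1? no. Count so far: 0
Gen 3: crossing 4x5. Involves strand 1? no. Count so far: 0
Gen 4: crossing 2x5. Involves strand 1? no. Count so far: 0
Gen 5: crossing 4x3. Involves strand 1? no. Count so far: 0
Gen 6: crossing 2x3. Involves strand 1? no. Count so far: 0
Gen 7: crossing 1x5. Involves strand 1? yes. Count so far: 1
Gen 8: crossing 5x1. Involves strand 1? yes. Count so far: 2
Gen 9: crossing 1x5. Involves strand 1? yes. Count so far: 3
Gen 10: crossing 3x2. Involves strand 1? no. Count so far: 3
Gen 11: crossing 5x1. Involves strand 1? yes. Count so far: 4
Gen 12: crossing 5x2. Involves strand 1? no. Count so far: 4

Answer: 4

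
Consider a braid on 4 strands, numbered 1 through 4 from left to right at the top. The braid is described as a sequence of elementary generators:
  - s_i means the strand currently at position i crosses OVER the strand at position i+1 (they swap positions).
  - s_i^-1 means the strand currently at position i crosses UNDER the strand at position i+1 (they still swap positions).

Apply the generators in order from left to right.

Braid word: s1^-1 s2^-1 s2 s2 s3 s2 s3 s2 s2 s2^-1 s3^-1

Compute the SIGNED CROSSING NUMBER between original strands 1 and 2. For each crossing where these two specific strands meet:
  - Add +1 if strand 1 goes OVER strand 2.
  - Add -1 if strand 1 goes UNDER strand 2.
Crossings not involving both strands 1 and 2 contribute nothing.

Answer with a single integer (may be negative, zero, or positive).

Gen 1: 1 under 2. Both 1&2? yes. Contrib: -1. Sum: -1
Gen 2: crossing 1x3. Both 1&2? no. Sum: -1
Gen 3: crossing 3x1. Both 1&2? no. Sum: -1
Gen 4: crossing 1x3. Both 1&2? no. Sum: -1
Gen 5: crossing 1x4. Both 1&2? no. Sum: -1
Gen 6: crossing 3x4. Both 1&2? no. Sum: -1
Gen 7: crossing 3x1. Both 1&2? no. Sum: -1
Gen 8: crossing 4x1. Both 1&2? no. Sum: -1
Gen 9: crossing 1x4. Both 1&2? no. Sum: -1
Gen 10: crossing 4x1. Both 1&2? no. Sum: -1
Gen 11: crossing 4x3. Both 1&2? no. Sum: -1

Answer: -1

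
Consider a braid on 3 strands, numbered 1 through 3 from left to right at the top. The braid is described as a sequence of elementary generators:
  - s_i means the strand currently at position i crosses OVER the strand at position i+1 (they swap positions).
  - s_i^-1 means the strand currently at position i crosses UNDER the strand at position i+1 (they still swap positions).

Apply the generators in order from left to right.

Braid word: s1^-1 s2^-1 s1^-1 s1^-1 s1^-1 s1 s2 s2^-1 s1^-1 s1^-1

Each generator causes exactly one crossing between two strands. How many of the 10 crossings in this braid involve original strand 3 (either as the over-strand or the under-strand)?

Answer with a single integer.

Gen 1: crossing 1x2. Involves strand 3? no. Count so far: 0
Gen 2: crossing 1x3. Involves strand 3? yes. Count so far: 1
Gen 3: crossing 2x3. Involves strand 3? yes. Count so far: 2
Gen 4: crossing 3x2. Involves strand 3? yes. Count so far: 3
Gen 5: crossing 2x3. Involves strand 3? yes. Count so far: 4
Gen 6: crossing 3x2. Involves strand 3? yes. Count so far: 5
Gen 7: crossing 3x1. Involves strand 3? yes. Count so far: 6
Gen 8: crossing 1x3. Involves strand 3? yes. Count so far: 7
Gen 9: crossing 2x3. Involves strand 3? yes. Count so far: 8
Gen 10: crossing 3x2. Involves strand 3? yes. Count so far: 9

Answer: 9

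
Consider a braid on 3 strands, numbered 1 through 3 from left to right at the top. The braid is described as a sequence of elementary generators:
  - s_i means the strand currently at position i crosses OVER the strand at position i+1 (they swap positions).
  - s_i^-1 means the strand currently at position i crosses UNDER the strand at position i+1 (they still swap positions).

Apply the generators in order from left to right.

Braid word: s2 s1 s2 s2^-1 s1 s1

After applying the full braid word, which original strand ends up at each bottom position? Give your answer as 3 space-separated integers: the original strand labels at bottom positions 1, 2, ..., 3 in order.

Answer: 3 1 2

Derivation:
Gen 1 (s2): strand 2 crosses over strand 3. Perm now: [1 3 2]
Gen 2 (s1): strand 1 crosses over strand 3. Perm now: [3 1 2]
Gen 3 (s2): strand 1 crosses over strand 2. Perm now: [3 2 1]
Gen 4 (s2^-1): strand 2 crosses under strand 1. Perm now: [3 1 2]
Gen 5 (s1): strand 3 crosses over strand 1. Perm now: [1 3 2]
Gen 6 (s1): strand 1 crosses over strand 3. Perm now: [3 1 2]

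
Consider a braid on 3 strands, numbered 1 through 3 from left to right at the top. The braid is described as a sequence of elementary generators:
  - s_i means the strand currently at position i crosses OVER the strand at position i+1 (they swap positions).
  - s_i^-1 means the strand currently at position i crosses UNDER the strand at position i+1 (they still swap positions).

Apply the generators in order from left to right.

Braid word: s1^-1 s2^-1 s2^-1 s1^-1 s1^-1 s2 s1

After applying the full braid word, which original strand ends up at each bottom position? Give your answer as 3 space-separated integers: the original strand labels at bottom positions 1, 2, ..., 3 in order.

Gen 1 (s1^-1): strand 1 crosses under strand 2. Perm now: [2 1 3]
Gen 2 (s2^-1): strand 1 crosses under strand 3. Perm now: [2 3 1]
Gen 3 (s2^-1): strand 3 crosses under strand 1. Perm now: [2 1 3]
Gen 4 (s1^-1): strand 2 crosses under strand 1. Perm now: [1 2 3]
Gen 5 (s1^-1): strand 1 crosses under strand 2. Perm now: [2 1 3]
Gen 6 (s2): strand 1 crosses over strand 3. Perm now: [2 3 1]
Gen 7 (s1): strand 2 crosses over strand 3. Perm now: [3 2 1]

Answer: 3 2 1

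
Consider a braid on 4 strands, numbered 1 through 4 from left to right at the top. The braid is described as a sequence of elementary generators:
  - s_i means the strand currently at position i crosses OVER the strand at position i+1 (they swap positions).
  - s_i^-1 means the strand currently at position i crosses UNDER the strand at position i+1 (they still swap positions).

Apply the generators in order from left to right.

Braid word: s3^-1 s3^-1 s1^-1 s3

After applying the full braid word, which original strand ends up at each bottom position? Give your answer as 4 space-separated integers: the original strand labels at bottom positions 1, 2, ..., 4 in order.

Gen 1 (s3^-1): strand 3 crosses under strand 4. Perm now: [1 2 4 3]
Gen 2 (s3^-1): strand 4 crosses under strand 3. Perm now: [1 2 3 4]
Gen 3 (s1^-1): strand 1 crosses under strand 2. Perm now: [2 1 3 4]
Gen 4 (s3): strand 3 crosses over strand 4. Perm now: [2 1 4 3]

Answer: 2 1 4 3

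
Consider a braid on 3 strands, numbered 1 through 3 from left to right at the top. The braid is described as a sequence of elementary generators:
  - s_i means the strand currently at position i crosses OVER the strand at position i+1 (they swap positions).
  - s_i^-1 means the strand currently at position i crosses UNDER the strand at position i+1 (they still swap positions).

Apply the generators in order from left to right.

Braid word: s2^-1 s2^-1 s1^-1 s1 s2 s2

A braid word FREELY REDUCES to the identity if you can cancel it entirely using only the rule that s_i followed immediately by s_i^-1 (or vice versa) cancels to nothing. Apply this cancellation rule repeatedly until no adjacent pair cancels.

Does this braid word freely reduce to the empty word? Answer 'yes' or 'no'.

Gen 1 (s2^-1): push. Stack: [s2^-1]
Gen 2 (s2^-1): push. Stack: [s2^-1 s2^-1]
Gen 3 (s1^-1): push. Stack: [s2^-1 s2^-1 s1^-1]
Gen 4 (s1): cancels prior s1^-1. Stack: [s2^-1 s2^-1]
Gen 5 (s2): cancels prior s2^-1. Stack: [s2^-1]
Gen 6 (s2): cancels prior s2^-1. Stack: []
Reduced word: (empty)

Answer: yes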